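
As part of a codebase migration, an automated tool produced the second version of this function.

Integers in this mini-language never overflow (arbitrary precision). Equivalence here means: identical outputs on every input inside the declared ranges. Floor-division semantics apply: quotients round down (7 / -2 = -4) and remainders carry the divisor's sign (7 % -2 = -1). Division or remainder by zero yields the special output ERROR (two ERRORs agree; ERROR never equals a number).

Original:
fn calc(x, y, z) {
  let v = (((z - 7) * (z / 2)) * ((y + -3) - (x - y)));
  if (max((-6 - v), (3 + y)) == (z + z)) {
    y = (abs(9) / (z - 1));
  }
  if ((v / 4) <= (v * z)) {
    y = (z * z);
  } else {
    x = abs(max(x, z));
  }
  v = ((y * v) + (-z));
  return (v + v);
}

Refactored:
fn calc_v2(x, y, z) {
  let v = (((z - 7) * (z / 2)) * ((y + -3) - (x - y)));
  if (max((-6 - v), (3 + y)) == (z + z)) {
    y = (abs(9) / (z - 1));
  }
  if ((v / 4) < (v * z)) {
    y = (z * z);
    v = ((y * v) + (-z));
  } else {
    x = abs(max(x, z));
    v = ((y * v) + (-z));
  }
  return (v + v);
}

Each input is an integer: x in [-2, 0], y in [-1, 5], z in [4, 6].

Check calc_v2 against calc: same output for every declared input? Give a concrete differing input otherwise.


Equivalent. The edit looks behavioral (`((v / 4) <= (v * z))` became `((v / 4) < (v * z))`), but over these ranges it never changes the outcome.
An exhaustive pass over the 63 declared inputs shows identical outputs.
Spot check at x=-2, y=0, z=5 — calc: v := 4 | (max((-6 - v), (3 + y)) == (z + z)): false | ((v / 4) <= (v * z)): true | y := 25 | v := 95 | result 190. calc_v2: v := 4 | (max((-6 - v), (3 + y)) == (z + z)): false | ((v / 4) < (v * z)): true | y := 25 | v := 95 | result 190. Both give 190.
verdict: equivalent


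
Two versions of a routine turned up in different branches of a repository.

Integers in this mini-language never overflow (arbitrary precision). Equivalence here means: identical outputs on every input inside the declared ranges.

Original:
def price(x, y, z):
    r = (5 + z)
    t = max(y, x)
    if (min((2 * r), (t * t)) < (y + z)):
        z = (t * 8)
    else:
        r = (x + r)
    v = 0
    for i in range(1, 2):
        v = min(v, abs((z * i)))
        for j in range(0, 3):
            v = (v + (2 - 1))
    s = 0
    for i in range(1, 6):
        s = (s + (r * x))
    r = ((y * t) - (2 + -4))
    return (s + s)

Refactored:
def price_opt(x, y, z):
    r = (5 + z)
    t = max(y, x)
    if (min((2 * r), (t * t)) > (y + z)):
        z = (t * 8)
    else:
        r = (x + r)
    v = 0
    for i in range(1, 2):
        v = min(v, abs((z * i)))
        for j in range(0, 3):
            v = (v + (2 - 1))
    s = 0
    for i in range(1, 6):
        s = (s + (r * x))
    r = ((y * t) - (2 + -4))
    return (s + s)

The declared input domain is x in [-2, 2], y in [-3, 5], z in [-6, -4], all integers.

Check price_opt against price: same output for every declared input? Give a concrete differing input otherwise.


Evaluate both at x=-2, y=-3, z=-6.
price: r=-1, then t=-2, then (min((2 * r), (t * t)) < (y + z)) is false, then r=-3, then v=0, then (i=1), then v=0, then (j=0), then v=1, then (j=1), then v=2, then (j=2), then v=3, then s=0, then (i=1), then s=6, then (i=2), then s=12, then (i=3), then s=18, then (i=4), then s=24, then (i=5), then s=30, then r=8, then returns 60
price_opt: r=-1, then t=-2, then (min((2 * r), (t * t)) > (y + z)) is true, then z=-16, then v=0, then (i=1), then v=0, then (j=0), then v=1, then (j=1), then v=2, then (j=2), then v=3, then s=0, then (i=1), then s=2, then (i=2), then s=4, then (i=3), then s=6, then (i=4), then s=8, then (i=5), then s=10, then r=8, then returns 20
60 and 20 differ, so these are not the same function on this domain.
verdict: not equivalent; witness: x=-2, y=-3, z=-6


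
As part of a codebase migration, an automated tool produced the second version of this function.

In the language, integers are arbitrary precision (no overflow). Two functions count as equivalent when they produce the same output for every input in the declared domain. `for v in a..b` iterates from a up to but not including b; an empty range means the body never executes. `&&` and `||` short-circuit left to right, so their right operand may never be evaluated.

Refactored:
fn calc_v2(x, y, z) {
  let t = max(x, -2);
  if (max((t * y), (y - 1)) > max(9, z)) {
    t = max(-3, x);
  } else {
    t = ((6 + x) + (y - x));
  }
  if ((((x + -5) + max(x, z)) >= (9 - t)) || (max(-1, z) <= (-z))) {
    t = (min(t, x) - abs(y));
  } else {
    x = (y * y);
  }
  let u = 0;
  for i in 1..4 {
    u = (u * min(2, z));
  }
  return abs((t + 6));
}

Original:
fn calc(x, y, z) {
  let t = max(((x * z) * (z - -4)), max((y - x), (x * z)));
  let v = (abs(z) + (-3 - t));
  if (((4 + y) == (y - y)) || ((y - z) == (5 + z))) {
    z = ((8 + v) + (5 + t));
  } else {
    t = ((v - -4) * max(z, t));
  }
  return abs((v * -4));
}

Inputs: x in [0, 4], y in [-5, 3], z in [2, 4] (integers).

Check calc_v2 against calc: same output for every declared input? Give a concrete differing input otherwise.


Try x=0, y=-5, z=2.
calc: t = 0; v = -1; (((4 + y) == (y - y)) || ((y - z) == (5 + z))) -> false; t = 6; return 4
calc_v2: t = 0; (max((t * y), (y - 1)) > max(9, z)) -> false; t = 1; ((((x + -5) + max(x, z)) >= (9 - t)) || (max(-1, z) <= (-z))) -> false; x = 25; u = 0; [i=1]; u = 0; [i=2]; u = 0; [i=3]; u = 0; return 7
4 vs 7 — the two versions disagree here.
verdict: not equivalent; witness: x=0, y=-5, z=2


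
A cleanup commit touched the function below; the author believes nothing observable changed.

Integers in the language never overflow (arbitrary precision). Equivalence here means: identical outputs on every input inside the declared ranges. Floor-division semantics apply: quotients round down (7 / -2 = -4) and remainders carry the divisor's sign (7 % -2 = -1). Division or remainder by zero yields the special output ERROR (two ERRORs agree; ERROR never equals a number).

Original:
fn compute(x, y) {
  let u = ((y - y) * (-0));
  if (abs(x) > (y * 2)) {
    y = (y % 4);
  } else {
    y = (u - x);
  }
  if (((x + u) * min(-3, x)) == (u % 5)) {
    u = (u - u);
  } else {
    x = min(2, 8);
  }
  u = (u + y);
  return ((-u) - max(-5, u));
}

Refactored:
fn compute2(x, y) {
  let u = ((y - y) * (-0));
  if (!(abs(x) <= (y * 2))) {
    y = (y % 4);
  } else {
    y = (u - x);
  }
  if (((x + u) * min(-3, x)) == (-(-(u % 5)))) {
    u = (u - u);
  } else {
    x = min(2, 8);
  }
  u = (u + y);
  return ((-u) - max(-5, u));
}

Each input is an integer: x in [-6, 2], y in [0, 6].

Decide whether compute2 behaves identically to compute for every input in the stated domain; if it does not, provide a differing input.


Behavior is preserved: although boolean connective usage differs, comparison usage differs, the outputs never diverge.
As a probe, take x=-2, y=2: compute runs u = 0; (abs(x) > (y * 2)) -> false; y = 2; (((x + u) * min(-3, x)) == (u % 5)) -> false; x = 2; u = 2; return -4; compute2 runs u = 0; (!(abs(x) <= (y * 2))) -> false; y = 2; (((x + u) * min(-3, x)) == (-(-(u % 5)))) -> false; x = 2; u = 2; return -4; both end at -4.
An exhaustive pass over the 63 declared inputs shows identical outputs.
verdict: equivalent


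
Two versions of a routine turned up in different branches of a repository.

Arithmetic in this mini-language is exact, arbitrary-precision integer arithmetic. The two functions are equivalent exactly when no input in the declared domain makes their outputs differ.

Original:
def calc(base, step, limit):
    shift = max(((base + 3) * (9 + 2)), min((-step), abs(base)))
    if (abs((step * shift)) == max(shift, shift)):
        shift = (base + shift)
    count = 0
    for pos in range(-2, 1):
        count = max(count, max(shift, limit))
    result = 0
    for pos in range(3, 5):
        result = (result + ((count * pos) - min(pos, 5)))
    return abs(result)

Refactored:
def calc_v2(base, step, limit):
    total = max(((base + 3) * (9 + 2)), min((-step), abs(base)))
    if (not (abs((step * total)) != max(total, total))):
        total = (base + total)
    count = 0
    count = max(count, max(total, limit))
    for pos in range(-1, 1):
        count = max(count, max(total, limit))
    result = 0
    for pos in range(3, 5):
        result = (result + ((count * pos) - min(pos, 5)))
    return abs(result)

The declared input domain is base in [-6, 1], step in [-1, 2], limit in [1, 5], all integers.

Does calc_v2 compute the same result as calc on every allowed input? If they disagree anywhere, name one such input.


Differences: statement counts differ, and loop structure differs, and boolean connective usage differs, and min/max/abs usage differs, and comparison usage differs, and local variable names differ — yet all 160 inputs agree.
verdict: equivalent


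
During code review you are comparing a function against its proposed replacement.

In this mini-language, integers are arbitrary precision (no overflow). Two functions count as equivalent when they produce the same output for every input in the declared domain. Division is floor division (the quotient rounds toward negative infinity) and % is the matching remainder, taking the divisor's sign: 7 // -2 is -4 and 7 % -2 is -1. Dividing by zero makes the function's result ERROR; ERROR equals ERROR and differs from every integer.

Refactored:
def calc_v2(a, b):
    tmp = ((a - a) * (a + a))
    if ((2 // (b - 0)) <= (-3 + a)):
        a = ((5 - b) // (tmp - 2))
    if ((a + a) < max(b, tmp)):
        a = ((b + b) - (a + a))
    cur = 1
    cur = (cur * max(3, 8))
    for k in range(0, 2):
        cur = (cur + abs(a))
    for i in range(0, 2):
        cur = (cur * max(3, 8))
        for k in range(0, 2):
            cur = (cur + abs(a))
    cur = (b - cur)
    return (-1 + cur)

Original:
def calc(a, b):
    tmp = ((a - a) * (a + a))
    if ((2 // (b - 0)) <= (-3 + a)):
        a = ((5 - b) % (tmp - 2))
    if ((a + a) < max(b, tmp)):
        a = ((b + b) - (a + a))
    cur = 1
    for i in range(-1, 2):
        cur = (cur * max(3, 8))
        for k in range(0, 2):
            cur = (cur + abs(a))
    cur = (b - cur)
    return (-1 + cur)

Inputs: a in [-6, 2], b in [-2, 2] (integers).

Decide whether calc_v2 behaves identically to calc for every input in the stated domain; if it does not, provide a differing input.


At a=1, b=-1: calc gives -514, calc_v2 gives -1098.
verdict: not equivalent; witness: a=1, b=-1


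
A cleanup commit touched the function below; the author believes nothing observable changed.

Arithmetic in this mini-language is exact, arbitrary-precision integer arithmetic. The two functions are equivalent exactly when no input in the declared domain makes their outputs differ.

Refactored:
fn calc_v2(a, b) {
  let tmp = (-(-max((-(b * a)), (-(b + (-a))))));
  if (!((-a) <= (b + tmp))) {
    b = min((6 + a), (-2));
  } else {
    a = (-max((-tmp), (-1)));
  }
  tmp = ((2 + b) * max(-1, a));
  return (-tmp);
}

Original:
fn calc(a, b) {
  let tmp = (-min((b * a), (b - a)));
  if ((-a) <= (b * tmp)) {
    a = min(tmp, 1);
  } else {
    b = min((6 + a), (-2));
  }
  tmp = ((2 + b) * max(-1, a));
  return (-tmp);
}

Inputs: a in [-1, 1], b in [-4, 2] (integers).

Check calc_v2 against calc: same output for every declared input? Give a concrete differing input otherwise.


Run the pair on a=0, b=-4.
calc: tmp := 4 | ((-a) <= (b * tmp)): false | b := -2 | tmp := 0 | result 0
calc_v2: tmp := 4 | (!((-a) <= (b + tmp))): false | a := 1 | tmp := -2 | result 2
0 against 2: the behavior changed.
verdict: not equivalent; witness: a=0, b=-4


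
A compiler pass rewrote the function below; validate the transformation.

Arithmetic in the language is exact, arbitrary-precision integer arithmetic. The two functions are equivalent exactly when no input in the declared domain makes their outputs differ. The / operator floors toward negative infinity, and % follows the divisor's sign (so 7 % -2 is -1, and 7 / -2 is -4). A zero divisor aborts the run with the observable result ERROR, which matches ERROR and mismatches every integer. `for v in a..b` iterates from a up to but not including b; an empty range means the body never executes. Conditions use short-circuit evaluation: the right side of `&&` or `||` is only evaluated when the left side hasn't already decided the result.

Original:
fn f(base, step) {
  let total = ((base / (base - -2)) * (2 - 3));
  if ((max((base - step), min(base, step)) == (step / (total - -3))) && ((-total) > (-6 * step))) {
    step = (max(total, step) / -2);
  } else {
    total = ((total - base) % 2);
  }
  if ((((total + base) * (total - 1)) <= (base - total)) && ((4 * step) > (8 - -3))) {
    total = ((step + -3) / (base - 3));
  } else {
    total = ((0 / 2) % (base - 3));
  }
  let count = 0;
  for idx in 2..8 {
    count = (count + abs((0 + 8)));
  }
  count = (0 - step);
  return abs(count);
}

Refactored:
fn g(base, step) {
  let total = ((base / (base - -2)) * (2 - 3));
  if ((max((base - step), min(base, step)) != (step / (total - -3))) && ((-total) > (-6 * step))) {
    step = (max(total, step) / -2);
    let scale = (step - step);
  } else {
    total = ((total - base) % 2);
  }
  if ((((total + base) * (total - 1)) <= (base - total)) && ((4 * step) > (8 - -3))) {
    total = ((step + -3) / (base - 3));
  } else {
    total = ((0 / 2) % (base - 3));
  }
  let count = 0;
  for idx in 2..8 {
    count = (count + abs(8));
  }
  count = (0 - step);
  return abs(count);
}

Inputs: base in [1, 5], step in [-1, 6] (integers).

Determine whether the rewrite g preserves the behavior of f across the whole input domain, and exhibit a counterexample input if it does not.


Not equivalent: base=1, step=2 separates them (2 vs 1).
f: total becomes 0; next ((max((base - step), min(base, step)) == (step / (total - -3))) && ((-total) > (-6 * step))) evaluates to false; next total becomes 1; next ((((total + base) * (total - 1)) <= (base - total)) && ((4 * step) > (8 - -3))) evaluates to false; next total becomes 0; next count becomes 0; next at idx=2:; next count becomes 8; next at idx=3:; next count becomes 16; next at idx=4:; next count becomes 24; next at idx=5:; next count becomes 32; next at idx=6:; next count becomes 40; next at idx=7:; next count becomes 48; next count becomes -2; next final value 2
g: total becomes 0; next ((max((base - step), min(base, step)) != (step / (total - -3))) && ((-total) > (-6 * step))) evaluates to true; next step becomes -1; next scale becomes 0; next ((((total + base) * (total - 1)) <= (base - total)) && ((4 * step) > (8 - -3))) evaluates to false; next total becomes 0; next count becomes 0; next at idx=2:; next count becomes 8; next at idx=3:; next count becomes 16; next at idx=4:; next count becomes 24; next at idx=5:; next count becomes 32; next at idx=6:; next count becomes 40; next at idx=7:; next count becomes 48; next count becomes 1; next final value 1
verdict: not equivalent; witness: base=1, step=2


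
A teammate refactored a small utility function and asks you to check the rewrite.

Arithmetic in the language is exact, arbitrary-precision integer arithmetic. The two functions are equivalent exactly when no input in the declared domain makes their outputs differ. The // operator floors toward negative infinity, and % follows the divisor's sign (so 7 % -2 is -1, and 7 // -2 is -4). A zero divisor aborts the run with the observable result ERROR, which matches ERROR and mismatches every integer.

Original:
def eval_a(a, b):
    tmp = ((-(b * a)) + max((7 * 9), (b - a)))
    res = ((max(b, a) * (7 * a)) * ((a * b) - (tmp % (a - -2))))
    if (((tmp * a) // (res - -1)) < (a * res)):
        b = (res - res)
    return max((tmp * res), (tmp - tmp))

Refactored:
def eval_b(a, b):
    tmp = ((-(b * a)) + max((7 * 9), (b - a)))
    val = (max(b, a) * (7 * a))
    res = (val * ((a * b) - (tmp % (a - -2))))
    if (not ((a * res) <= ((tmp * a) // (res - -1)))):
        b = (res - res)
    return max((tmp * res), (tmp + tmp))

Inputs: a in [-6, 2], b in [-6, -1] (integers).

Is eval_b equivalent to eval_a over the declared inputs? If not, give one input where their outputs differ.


There is a counterexample at a=0, b=-6: 0 on one side, 126 on the other.
eval_a: tmp=63, then res=0, then (((tmp * a) // (res - -1)) < (a * res)) is false, then returns 0
eval_b: tmp=63, then val=0, then res=0, then (not ((a * res) <= ((tmp * a) // (res - -1)))) is false, then returns 126
verdict: not equivalent; witness: a=0, b=-6


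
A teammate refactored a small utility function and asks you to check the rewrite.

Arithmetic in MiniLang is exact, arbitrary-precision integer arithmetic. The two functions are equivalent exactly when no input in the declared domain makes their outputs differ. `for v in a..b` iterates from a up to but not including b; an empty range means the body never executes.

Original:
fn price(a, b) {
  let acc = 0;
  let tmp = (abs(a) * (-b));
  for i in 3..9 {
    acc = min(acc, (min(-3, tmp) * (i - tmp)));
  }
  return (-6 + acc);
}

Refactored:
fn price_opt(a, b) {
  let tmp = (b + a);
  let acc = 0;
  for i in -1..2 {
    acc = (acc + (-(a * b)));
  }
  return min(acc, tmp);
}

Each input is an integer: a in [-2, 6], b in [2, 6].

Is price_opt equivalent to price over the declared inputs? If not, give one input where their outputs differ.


Try a=-2, b=2.
price: acc = 0; tmp = -4; [i=3]; acc = -28; [i=4]; acc = -32; [i=5]; acc = -36; [i=6]; acc = -40; [i=7]; acc = -44; [i=8]; acc = -48; return -54
price_opt: tmp = 0; acc = 0; [i=-1]; acc = 4; [i=0]; acc = 8; [i=1]; acc = 12; return 0
-54 != 0, so the rewrite changes behavior.
verdict: not equivalent; witness: a=-2, b=2


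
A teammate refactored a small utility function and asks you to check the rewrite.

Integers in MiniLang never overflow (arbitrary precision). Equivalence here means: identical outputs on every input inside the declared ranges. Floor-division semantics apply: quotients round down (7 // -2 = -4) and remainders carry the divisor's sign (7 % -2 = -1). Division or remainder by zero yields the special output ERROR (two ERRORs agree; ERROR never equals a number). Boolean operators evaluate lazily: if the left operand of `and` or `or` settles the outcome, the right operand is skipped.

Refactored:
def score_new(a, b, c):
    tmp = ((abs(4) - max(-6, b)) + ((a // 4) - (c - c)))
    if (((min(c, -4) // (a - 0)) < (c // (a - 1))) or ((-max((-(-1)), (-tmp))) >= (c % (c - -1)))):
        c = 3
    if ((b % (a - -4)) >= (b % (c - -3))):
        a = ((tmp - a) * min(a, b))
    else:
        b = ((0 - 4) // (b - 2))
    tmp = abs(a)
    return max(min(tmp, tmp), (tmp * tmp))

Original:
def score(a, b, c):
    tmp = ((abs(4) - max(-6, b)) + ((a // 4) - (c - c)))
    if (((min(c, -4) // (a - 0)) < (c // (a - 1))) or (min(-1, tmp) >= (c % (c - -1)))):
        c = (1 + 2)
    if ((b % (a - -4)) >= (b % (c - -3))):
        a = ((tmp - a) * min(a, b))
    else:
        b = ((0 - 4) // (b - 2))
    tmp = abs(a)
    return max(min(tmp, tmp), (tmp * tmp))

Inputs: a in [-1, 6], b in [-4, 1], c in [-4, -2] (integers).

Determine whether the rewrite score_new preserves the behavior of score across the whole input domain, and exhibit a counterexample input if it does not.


Equivalent — the differences include constant usage differs, min/max/abs usage differs, arithmetic usage differs, yet no declared input distinguishes the two.
Tracing a=5, b=-1, c=-3: score: tmp := 6 | (((min(c, -4) // (a - 0)) < (c // (a - 1))) or (min(-1, tmp) >= (c % (c - -1)))): true | c := 3 | ((b % (a - -4)) >= (b % (c - -3))): true | a := -1 | tmp := 1 | result 1 | score_new: tmp := 6 | (((min(c, -4) // (a - 0)) < (c // (a - 1))) or ((-max((-(-1)), (-tmp))) >= (c % (c - -1)))): true | c := 3 | ((b % (a - -4)) >= (b % (c - -3))): true | a := -1 | tmp := 1 | result 1 — matching result 1.
Checked all 144 inputs in the declared domain: the outputs agree on every one.
verdict: equivalent


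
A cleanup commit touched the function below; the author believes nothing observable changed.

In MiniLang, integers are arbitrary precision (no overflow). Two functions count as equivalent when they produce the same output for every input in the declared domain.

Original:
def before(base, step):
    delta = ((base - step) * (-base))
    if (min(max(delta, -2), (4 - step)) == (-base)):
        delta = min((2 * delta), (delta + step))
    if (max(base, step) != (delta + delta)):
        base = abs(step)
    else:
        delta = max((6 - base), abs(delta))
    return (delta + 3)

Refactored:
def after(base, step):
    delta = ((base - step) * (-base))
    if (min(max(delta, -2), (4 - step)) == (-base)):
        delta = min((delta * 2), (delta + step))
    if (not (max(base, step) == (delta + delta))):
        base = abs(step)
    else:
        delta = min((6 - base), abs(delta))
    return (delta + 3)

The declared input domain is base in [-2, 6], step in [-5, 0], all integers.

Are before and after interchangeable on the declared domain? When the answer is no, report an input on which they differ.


Take base=-2, step=-3.
before: delta=2, then (min(max(delta, -2), (4 - step)) == (-base)) is true, then delta=-1, then (max(base, step) != (delta + delta)) is false, then delta=8, then returns 11
after: delta=2, then (min(max(delta, -2), (4 - step)) == (-base)) is true, then delta=-1, then (not (max(base, step) == (delta + delta))) is false, then delta=1, then returns 4
11 against 4: the behavior changed.
verdict: not equivalent; witness: base=-2, step=-3


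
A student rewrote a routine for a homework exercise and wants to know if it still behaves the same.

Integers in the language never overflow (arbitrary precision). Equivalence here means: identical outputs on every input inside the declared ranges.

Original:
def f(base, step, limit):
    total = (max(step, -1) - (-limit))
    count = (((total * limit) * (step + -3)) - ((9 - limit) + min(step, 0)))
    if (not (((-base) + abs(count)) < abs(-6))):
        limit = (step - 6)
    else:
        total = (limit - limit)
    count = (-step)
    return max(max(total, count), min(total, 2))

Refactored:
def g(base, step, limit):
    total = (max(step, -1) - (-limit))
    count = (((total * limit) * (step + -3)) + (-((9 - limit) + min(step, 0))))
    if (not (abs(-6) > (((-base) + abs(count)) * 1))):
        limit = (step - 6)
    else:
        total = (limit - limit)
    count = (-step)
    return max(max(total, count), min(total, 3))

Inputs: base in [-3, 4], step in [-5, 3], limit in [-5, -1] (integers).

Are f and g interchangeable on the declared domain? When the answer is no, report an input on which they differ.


The one real change (`2` became `3`) has no effect anywhere in the declared ranges; all 360 inputs agree.
verdict: equivalent


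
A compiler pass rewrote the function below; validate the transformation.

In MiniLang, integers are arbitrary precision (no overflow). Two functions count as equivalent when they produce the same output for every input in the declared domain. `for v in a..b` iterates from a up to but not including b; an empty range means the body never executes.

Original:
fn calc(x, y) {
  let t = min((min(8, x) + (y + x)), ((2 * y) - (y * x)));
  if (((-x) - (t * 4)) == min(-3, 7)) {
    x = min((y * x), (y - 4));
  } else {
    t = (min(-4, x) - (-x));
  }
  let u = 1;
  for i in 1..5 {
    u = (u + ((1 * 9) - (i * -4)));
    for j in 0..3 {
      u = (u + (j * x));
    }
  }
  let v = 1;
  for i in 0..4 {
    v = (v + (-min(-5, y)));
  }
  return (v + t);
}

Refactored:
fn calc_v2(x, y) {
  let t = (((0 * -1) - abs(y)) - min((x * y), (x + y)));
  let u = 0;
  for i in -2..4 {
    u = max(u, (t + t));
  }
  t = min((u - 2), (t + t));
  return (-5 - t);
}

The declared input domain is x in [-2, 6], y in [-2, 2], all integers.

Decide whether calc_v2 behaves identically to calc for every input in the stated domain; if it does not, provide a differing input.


There is a counterexample at x=-2, y=-2: 15 on one side, -7 on the other.
calc: t = -8; (((-x) - (t * 4)) == min(-3, 7)) -> false; t = -6; u = 1; [i=1]; u = 14; [j=0]; u = 14; [j=1]; u = 12; [j=2]; u = 8; [i=2]; u = 25; [j=0]; u = 25; [j=1]; u = 23; [j=2]; u = 19; [i=3]; u = 40; [j=0]; u = 40; [j=1]; u = 38; [j=2]; u = 34; [i=4]; u = 59; [j=0]; u = 59; [j=1]; u = 57; [j=2]; u = 53; v = 1; [i=0]; v = 6; [i=1]; v = 11; [i=2]; v = 16; [i=3]; v = 21; return 15
calc_v2: t = 2; u = 0; [i=-2]; u = 4; [i=-1]; u = 4; [i=0]; u = 4; [i=1]; u = 4; [i=2]; u = 4; [i=3]; u = 4; t = 2; return -7
verdict: not equivalent; witness: x=-2, y=-2


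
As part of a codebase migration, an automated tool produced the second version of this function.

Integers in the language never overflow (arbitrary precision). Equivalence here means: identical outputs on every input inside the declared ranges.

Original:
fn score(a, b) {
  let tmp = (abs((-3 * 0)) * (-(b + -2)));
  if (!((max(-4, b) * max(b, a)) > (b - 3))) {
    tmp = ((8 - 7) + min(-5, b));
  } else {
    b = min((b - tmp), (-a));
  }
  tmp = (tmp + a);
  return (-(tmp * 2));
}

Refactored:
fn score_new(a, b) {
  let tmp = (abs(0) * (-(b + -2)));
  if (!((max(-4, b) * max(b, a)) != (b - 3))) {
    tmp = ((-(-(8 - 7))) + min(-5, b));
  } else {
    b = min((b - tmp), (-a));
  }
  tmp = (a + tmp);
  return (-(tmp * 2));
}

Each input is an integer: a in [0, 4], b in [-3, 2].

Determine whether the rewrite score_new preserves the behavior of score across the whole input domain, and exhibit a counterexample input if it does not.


Not equivalent: a=3, b=-3 separates them (2 vs -6).
score: tmp becomes 0; next (!((max(-4, b) * max(b, a)) > (b - 3))) evaluates to true; next tmp becomes -4; next tmp becomes -1; next final value 2
score_new: tmp becomes 0; next (!((max(-4, b) * max(b, a)) != (b - 3))) evaluates to false; next b becomes -3; next tmp becomes 3; next final value -6
verdict: not equivalent; witness: a=3, b=-3


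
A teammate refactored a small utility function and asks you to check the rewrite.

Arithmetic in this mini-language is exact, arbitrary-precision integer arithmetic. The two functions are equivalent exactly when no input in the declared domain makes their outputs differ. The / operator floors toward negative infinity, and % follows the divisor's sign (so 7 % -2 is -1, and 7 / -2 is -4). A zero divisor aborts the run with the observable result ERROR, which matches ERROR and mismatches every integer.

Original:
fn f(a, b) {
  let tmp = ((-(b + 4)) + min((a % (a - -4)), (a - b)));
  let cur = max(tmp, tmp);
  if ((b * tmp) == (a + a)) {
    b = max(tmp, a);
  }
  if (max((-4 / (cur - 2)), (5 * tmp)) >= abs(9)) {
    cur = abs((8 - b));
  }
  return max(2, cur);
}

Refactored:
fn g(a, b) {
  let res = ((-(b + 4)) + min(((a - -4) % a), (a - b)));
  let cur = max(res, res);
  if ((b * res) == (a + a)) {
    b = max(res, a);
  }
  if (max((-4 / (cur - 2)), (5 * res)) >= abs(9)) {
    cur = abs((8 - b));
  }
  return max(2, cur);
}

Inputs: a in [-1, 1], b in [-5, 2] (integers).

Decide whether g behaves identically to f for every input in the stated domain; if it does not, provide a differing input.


Try a=-1, b=-5.
f: tmp = 3; cur = 3; ((b * tmp) == (a + a)) -> false; (max((-4 / (cur - 2)), (5 * tmp)) >= abs(9)) -> true; cur = 13; return 13
g: res = 1; cur = 1; ((b * res) == (a + a)) -> false; (max((-4 / (cur - 2)), (5 * res)) >= abs(9)) -> false; return 2
13 vs 2 — the two versions disagree here.
verdict: not equivalent; witness: a=-1, b=-5


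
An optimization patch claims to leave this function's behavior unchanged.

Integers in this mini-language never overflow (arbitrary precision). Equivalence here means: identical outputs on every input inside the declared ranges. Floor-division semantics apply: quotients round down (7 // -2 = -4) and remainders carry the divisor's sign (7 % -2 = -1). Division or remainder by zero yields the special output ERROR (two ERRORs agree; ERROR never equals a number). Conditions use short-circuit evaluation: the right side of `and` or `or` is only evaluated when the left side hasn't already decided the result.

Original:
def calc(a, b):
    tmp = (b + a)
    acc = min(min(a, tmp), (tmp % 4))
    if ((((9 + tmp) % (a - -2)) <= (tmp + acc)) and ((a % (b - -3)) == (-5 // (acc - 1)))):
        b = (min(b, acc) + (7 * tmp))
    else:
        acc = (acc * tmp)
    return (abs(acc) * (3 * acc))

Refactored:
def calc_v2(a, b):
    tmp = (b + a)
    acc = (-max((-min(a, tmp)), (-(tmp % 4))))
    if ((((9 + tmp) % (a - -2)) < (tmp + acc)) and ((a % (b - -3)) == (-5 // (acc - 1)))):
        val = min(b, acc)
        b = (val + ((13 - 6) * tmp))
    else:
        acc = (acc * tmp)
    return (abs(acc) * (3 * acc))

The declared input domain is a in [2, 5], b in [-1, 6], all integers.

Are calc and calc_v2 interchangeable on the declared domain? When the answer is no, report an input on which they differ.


The rewrite breaks on a=2, b=-1, where the results are ERROR and 3.
calc: tmp = 1; acc = 1; division by zero -> ERROR
calc_v2: tmp = 1; acc = 1; ((((9 + tmp) % (a - -2)) < (tmp + acc)) and ((a % (b - -3)) == (-5 // (acc - 1)))) -> false; acc = 1; return 3
verdict: not equivalent; witness: a=2, b=-1


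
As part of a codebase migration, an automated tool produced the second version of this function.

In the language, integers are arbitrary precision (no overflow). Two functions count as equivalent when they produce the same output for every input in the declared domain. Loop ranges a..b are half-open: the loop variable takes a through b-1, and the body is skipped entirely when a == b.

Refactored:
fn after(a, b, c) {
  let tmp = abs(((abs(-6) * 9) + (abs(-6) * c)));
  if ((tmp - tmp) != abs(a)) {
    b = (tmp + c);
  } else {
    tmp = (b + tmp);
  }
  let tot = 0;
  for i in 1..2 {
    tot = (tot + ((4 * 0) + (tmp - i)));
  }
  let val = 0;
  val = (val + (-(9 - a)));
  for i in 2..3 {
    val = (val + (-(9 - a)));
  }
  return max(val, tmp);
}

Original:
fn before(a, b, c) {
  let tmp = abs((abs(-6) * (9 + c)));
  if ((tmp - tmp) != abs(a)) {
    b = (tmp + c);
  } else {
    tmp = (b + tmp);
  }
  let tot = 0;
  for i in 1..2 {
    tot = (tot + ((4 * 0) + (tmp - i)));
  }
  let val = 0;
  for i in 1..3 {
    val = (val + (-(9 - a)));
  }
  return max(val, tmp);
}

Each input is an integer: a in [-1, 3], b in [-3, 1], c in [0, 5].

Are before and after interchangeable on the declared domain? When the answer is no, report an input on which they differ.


Although statement counts differ; also constant usage differs; also loop structure differs; also arithmetic usage differs; also min/max/abs usage differs, 150/150 inputs agree.
verdict: equivalent


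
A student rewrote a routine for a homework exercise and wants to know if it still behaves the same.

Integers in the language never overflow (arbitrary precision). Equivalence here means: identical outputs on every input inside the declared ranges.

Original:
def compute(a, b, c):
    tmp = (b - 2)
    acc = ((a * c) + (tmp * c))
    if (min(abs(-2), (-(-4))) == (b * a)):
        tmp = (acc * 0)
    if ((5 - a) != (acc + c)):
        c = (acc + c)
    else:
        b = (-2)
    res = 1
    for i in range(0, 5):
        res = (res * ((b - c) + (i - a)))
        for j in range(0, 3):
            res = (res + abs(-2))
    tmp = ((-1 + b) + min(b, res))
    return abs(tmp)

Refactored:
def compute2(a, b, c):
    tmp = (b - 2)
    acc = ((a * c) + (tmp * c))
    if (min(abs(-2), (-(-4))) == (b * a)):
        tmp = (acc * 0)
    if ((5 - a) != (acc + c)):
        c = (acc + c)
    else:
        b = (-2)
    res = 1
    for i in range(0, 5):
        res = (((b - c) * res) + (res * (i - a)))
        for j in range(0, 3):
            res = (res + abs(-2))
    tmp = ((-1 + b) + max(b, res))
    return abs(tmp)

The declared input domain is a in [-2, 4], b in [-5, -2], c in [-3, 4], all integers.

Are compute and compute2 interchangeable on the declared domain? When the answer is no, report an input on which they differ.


At a=-2, b=-5, c=-3: compute gives 7614426, compute2 gives 11.
verdict: not equivalent; witness: a=-2, b=-5, c=-3


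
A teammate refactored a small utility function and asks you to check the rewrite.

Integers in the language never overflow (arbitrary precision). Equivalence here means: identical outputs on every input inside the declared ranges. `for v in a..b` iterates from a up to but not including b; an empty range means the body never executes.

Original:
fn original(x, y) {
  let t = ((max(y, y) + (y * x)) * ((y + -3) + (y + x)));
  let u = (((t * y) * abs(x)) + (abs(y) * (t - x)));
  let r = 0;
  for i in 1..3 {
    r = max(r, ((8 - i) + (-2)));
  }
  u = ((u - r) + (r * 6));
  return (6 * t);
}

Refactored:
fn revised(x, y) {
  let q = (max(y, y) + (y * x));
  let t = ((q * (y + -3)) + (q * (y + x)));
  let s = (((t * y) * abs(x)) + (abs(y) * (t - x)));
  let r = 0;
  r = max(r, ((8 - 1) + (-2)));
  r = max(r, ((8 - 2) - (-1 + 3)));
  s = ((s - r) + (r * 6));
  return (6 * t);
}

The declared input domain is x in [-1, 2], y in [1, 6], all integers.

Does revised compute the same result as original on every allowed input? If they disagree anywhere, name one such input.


The two versions differ — the changes include local variable names differ, loop structure differs, statement counts differ, min/max/abs usage differs, constant usage differs, arithmetic usage differs.
Spot check at x=-1, y=4 — original: t = 0; u = 4; r = 0; [i=1]; r = 5; [i=2]; r = 5; u = 29; return 0. revised: q = 0; t = 0; s = 4; r = 0; r = 5; r = 5; s = 29; return 0. Both give 0.
Checked all 24 inputs in the declared domain: the outputs agree on every one.
verdict: equivalent


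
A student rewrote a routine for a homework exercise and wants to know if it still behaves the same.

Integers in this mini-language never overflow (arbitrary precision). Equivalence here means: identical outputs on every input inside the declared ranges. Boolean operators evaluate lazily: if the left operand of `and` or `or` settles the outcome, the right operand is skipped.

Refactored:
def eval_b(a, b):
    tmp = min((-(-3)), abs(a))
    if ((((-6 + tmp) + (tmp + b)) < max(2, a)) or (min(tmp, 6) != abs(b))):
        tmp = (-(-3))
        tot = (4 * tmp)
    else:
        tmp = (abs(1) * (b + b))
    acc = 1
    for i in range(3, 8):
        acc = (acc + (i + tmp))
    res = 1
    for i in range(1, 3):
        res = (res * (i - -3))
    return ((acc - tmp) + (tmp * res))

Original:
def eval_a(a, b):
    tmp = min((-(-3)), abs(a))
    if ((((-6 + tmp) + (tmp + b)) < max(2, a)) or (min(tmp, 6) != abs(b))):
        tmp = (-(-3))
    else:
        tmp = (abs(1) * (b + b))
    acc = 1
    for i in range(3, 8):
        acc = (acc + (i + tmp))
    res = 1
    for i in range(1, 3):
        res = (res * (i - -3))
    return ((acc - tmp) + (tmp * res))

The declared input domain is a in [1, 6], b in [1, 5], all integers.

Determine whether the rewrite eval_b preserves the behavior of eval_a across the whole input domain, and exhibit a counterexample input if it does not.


Comparing the listings, the differences include: arithmetic usage differs, local variable names differ, statement counts differ, constant usage differs.
As a probe, take a=1, b=2: eval_a runs tmp becomes 1; next ((((-6 + tmp) + (tmp + b)) < max(2, a)) or (min(tmp, 6) != abs(b))) evaluates to true; next tmp becomes 3; next acc becomes 1; next at i=3:; next acc becomes 7; next at i=4:; next acc becomes 14; next at i=5:; next acc becomes 22; next at i=6:; next acc becomes 31; next at i=7:; next acc becomes 41; next res becomes 1; next at i=1:; next res becomes 4; next at i=2:; next res becomes 20; next final value 98; eval_b runs tmp becomes 1; next ((((-6 + tmp) + (tmp + b)) < max(2, a)) or (min(tmp, 6) != abs(b))) evaluates to true; next tmp becomes 3; next tot becomes 12; next acc becomes 1; next at i=3:; next acc becomes 7; next at i=4:; next acc becomes 14; next at i=5:; next acc becomes 22; next at i=6:; next acc becomes 31; next at i=7:; next acc becomes 41; next res becomes 1; next at i=1:; next res becomes 4; next at i=2:; next res becomes 20; next final value 98; both end at 98.
Across all 30 domain points the two functions coincide.
verdict: equivalent


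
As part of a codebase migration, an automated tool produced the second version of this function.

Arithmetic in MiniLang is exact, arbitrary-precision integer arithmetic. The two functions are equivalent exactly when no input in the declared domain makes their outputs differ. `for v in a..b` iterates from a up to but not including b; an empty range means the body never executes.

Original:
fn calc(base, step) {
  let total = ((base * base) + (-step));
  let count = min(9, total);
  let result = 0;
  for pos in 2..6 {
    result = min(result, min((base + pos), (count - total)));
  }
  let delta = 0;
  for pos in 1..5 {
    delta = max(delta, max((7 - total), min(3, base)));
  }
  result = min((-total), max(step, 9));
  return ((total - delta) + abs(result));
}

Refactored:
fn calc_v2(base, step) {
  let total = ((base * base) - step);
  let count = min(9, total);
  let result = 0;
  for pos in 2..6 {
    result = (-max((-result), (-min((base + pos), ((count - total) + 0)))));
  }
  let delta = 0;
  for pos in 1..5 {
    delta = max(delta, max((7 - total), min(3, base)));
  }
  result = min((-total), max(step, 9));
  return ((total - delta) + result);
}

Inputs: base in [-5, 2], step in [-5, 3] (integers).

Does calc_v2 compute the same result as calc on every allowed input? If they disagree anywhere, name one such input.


Consider the input base=-5, step=-5.
calc: total=30, then count=9, then result=0, then (pos=2), then result=-21, then (pos=3), then result=-21, then (pos=4), then result=-21, then (pos=5), then result=-21, then delta=0, then (pos=1), then delta=0, then (pos=2), then delta=0, then (pos=3), then delta=0, then (pos=4), then delta=0, then result=-30, then returns 60
calc_v2: total=30, then count=9, then result=0, then (pos=2), then result=-21, then (pos=3), then result=-21, then (pos=4), then result=-21, then (pos=5), then result=-21, then delta=0, then (pos=1), then delta=0, then (pos=2), then delta=0, then (pos=3), then delta=0, then (pos=4), then delta=0, then result=-30, then returns 0
60 and 0 differ, so these are not the same function on this domain.
verdict: not equivalent; witness: base=-5, step=-5


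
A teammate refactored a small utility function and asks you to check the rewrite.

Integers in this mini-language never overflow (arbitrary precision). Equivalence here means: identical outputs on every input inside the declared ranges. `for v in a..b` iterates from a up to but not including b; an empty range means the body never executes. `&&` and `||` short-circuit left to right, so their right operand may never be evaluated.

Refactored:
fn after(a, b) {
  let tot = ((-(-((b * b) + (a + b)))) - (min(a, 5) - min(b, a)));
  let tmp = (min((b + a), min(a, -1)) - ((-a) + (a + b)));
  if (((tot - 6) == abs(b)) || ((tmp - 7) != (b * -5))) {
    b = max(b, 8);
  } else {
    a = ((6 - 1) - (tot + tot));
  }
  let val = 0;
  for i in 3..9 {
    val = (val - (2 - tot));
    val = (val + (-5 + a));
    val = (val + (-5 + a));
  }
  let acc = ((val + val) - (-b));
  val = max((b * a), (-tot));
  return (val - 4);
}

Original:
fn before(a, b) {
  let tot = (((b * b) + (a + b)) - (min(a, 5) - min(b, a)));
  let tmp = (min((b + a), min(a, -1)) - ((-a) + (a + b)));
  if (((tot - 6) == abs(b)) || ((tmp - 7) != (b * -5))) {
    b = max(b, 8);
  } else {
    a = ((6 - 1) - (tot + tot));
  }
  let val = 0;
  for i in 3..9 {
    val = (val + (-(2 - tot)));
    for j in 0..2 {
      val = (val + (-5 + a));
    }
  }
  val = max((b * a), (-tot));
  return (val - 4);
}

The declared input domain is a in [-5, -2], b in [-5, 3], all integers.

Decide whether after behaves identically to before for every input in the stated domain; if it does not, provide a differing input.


Comparing the listings, the differences include: constant usage differs; also local variable names differ; also loop structure differs; also statement counts differ; also arithmetic usage differs.
Tracing a=-4, b=-5: before: tot := 15 | tmp := -4 | (((tot - 6) == abs(b)) || ((tmp - 7) != (b * -5))): true | b := 8 | val := 0 | iter i=3: | val := 13 | iter j=0: | val := 4 | iter j=1: | val := -5 | iter i=4: | val := 8 | iter j=0: | val := -1 | iter j=1: | val := -10 | iter i=5: | val := 3 | iter j=0: | val := -6 | iter j=1: | val := -15 | iter i=6: | val := -2 | iter j=0: | val := -11 | iter j=1: | val := -20 | iter i=7: | val := -7 | iter j=0: | val := -16 | iter j=1: | val := -25 | iter i=8: | val := -12 | iter j=0: | val := -21 | iter j=1: | val := -30 | val := -15 | result -19 | after: tot := 15 | tmp := -4 | (((tot - 6) == abs(b)) || ((tmp - 7) != (b * -5))): true | b := 8 | val := 0 | iter i=3: | val := 13 | val := 4 | val := -5 | iter i=4: | val := 8 | val := -1 | val := -10 | iter i=5: | val := 3 | val := -6 | val := -15 | iter i=6: | val := -2 | val := -11 | val := -20 | iter i=7: | val := -7 | val := -16 | val := -25 | iter i=8: | val := -12 | val := -21 | val := -30 | acc := -52 | val := -15 | result -19 — matching result -19.
Across all 36 domain points the two functions coincide.
verdict: equivalent
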